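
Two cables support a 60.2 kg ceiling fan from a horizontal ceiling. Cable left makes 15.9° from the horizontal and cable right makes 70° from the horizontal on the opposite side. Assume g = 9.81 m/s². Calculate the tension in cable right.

T_right ≈ 569 N

Weight W = 60.2 × 9.81 = 590.6 N acts straight down.
Horizontal: T_left cos 15.9° = T_right cos 70°  →  T_left = 0.3556 T_right.
Vertical: T_left sin 15.9° + T_right sin 70° = 590.6.
Substituting the horizontal relation into the vertical equation gives 1.037 T_right = 590.6, so T_right = 569.4 N.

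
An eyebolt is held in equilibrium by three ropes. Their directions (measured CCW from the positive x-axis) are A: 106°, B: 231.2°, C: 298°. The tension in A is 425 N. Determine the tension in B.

T_B ≈ 96.1 N

Resolve: ΣF_x = 425 cos 106° + T_B cos 231.2° + T_C cos 298° = 0.
        ΣF_y = 425 sin 106° + T_B sin 231.2° + T_C sin 298° = 0.
The known terms sum to (-117.1, 408.5) N, so -0.6266 T_B + 0.4695 T_C = 117.1 and -0.7793 T_B − 0.8829 T_C = -408.5.
Solving simultaneously: T_B = 96.14 N, T_C = 377.8 N.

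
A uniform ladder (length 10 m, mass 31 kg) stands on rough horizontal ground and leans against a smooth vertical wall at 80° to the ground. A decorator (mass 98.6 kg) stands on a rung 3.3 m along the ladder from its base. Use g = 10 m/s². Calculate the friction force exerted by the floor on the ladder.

Torques about the foot: N_wall · 10 sin 80° = 31×10×5 cos 80° + 98.6×10×3.3 cos 80° → N_wall = 84.704 N.
ΣF_x = 0: f_floor = N_wall = 84.704 N.

f ≈ 84.7 N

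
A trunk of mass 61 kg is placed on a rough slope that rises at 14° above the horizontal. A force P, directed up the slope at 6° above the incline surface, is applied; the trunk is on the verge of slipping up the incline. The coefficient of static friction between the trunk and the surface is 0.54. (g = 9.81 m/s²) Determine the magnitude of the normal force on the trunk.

On the verge of sliding up the incline, friction equals μN and acts down the slope.
Perpendicular: N + P sin 6° = W cos 14° = 580.6 N.
Along incline: P cos 6° = W sin 14° + μN  with W sin 14° = 144.8 N.
Solving the pair for P and N: P = 436.1 N, N = 535.1 N (and f = μN = 288.9 N).

N ≈ 535 N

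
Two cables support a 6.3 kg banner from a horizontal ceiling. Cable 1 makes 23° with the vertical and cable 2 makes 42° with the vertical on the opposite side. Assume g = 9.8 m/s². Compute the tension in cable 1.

T_1 ≈ 45.6 N

Angles from the horizontal: cable 1 is 90° − 23° = 67°, cable 2 is 90° − 42° = 48°.
Weight W = 6.3 × 9.8 = 61.74 N acts straight down.
Horizontal: T_1 cos 67° = T_2 cos 48°  →  T_2 = 0.5839 T_1.
Vertical: T_1 sin 67° + T_2 sin 48° = 61.74.
Substituting the horizontal relation into the vertical equation gives 1.354 T_1 = 61.74, so T_1 = 45.58 N.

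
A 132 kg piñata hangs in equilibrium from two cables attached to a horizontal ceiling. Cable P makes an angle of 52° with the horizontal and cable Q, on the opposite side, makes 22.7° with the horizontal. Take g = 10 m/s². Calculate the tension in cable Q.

Weight W = 132 × 10 = 1320 N acts straight down.
Horizontal: T_P cos 52° = T_Q cos 22.7°  →  T_P = 1.498 T_Q.
Vertical: T_P sin 52° + T_Q sin 22.7° = 1320.
Substituting the horizontal relation into the vertical equation gives 1.567 T_Q = 1320, so T_Q = 842.5 N.

T_Q ≈ 843 N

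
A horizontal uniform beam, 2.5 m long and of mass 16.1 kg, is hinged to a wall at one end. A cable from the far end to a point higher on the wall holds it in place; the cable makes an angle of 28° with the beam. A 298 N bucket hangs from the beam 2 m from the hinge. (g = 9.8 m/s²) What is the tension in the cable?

Take torques about the hinge: T sin 28° · 2.5 = 16.1×9.8×1.25 + 298×2 = 793.23 N·m.
So T = 793.23 / (0.4695 × 2.5) = 675.84 N.

T ≈ 676 N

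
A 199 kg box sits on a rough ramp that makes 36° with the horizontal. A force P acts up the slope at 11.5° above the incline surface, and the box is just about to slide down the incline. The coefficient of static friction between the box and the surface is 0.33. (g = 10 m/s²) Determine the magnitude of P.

P ≈ 698 N

On the verge of sliding down the incline, friction equals μN and acts up the slope.
Perpendicular: N + P sin 11.5° = W cos 36° = 1610 N.
Along incline: P cos 11.5° + μN = W sin 36° with W sin 36° = 1170 N.
Solving the pair for P and N: P = 698.4 N, N = 1471 N (and f = μN = 485.3 N).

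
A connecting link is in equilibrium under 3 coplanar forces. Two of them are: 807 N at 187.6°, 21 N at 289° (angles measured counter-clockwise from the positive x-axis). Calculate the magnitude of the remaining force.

Sum the known components: ΣF_x = -793.1 N, ΣF_y = -126.6 N.
For equilibrium the remaining force must supply (−ΣF_x, −ΣF_y) = (793.1, 126.6) N.
Magnitude = √((793.1)² + (126.6)²) = 803.1 N; direction = atan2(126.6, 793.1) = 9.1°.

F ≈ 803 N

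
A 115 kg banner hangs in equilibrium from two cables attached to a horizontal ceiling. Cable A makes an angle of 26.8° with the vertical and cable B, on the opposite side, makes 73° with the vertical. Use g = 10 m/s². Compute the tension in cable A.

Angles from the horizontal: cable A is 90° − 26.8° = 63.2°, cable B is 90° − 73° = 17°.
Weight W = 115 × 10 = 1150 N acts straight down.
Horizontal: T_A cos 63.2° = T_B cos 17°  →  T_B = 0.4715 T_A.
Vertical: T_A sin 63.2° + T_B sin 17° = 1150.
Substituting the horizontal relation into the vertical equation gives 1.03 T_A = 1150, so T_A = 1116 N.

T_A ≈ 1120 N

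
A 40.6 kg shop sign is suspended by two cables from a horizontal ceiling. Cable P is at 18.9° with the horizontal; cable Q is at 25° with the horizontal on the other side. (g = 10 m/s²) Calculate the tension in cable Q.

T_Q ≈ 554 N

Weight W = 40.6 × 10 = 406 N acts straight down.
Horizontal: T_P cos 18.9° = T_Q cos 25°  →  T_P = 0.958 T_Q.
Vertical: T_P sin 18.9° + T_Q sin 25° = 406.
Substituting the horizontal relation into the vertical equation gives 0.7329 T_Q = 406, so T_Q = 554 N.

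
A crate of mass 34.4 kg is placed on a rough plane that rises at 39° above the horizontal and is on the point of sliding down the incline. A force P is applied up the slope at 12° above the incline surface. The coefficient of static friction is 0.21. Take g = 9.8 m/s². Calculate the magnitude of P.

P ≈ 168 N

On the verge of sliding down the incline, friction equals μN and acts up the slope.
Perpendicular: N + P sin 12° = W cos 39° = 262 N.
Along incline: P cos 12° + μN = W sin 39° with W sin 39° = 212.2 N.
Solving the pair for P and N: P = 168.2 N, N = 227 N (and f = μN = 47.68 N).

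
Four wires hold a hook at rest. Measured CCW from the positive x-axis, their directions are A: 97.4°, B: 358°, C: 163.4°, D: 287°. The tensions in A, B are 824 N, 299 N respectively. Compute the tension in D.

T_D ≈ 994 N

Resolve: ΣF_x = 824 cos 97.4° + 299 cos 358° + T_C cos 163.4° + T_D cos 287° = 0.
        ΣF_y = 824 sin 97.4° + 299 sin 358° + T_C sin 163.4° + T_D sin 287° = 0.
The known terms sum to (192.7, 806.7) N, so -0.9583 T_C + 0.2924 T_D = -192.7 and 0.2857 T_C − 0.9563 T_D = -806.7.
Solving simultaneously: T_C = 504.4 N, T_D = 994.2 N.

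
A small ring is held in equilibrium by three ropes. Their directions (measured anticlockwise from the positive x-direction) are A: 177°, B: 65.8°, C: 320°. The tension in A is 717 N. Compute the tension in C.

Resolve: ΣF_x = 717 cos 177° + T_B cos 65.8° + T_C cos 320° = 0.
        ΣF_y = 717 sin 177° + T_B sin 65.8° + T_C sin 320° = 0.
The known terms sum to (-716, 37.52) N, so 0.4099 T_B + 0.7660 T_C = 716 and 0.9121 T_B − 0.6428 T_C = -37.52.
Solving simultaneously: T_B = 448.4 N, T_C = 694.7 N.

T_C ≈ 695 N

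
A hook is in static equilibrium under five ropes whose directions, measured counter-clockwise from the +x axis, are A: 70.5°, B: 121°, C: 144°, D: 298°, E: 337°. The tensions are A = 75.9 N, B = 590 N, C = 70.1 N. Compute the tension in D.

Resolve: ΣF_x = 75.9 cos 70.5° + 590 cos 121° + 70.1 cos 144° + T_D cos 298° + T_E cos 337° = 0.
        ΣF_y = 75.9 sin 70.5° + 590 sin 121° + 70.1 sin 144° + T_D sin 298° + T_E sin 337° = 0.
The known terms sum to (-335.2, 618.5) N, so 0.4695 T_D + 0.9205 T_E = 335.2 and -0.8829 T_D − 0.3907 T_E = -618.5.
Solving simultaneously: T_D = 696.5 N, T_E = 8.976 N.

T_D ≈ 696 N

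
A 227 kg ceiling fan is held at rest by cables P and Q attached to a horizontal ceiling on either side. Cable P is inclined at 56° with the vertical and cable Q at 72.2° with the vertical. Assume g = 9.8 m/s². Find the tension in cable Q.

T_Q ≈ 2350 N

Angles from the horizontal: cable P is 90° − 56° = 34°, cable Q is 90° − 72.2° = 17.8°.
Weight W = 227 × 9.8 = 2225 N acts straight down.
Horizontal: T_P cos 34° = T_Q cos 17.8°  →  T_P = 1.148 T_Q.
Vertical: T_P sin 34° + T_Q sin 17.8° = 2225.
Substituting the horizontal relation into the vertical equation gives 0.9479 T_Q = 2225, so T_Q = 2347 N.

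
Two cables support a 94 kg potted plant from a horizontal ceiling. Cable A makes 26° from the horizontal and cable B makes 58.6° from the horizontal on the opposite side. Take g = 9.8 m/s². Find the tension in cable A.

T_A ≈ 482 N

Weight W = 94 × 9.8 = 921.2 N acts straight down.
Horizontal: T_A cos 26° = T_B cos 58.6°  →  T_B = 1.725 T_A.
Vertical: T_A sin 26° + T_B sin 58.6° = 921.2.
Substituting the horizontal relation into the vertical equation gives 1.911 T_A = 921.2, so T_A = 482.1 N.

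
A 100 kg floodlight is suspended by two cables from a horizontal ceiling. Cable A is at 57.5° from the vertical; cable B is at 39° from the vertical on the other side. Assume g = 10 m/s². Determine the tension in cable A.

T_A ≈ 633 N

Angles from the horizontal: cable A is 90° − 57.5° = 32.5°, cable B is 90° − 39° = 51°.
Weight W = 100 × 10 = 1000 N acts straight down.
Horizontal: T_A cos 32.5° = T_B cos 51°  →  T_B = 1.34 T_A.
Vertical: T_A sin 32.5° + T_B sin 51° = 1000.
Substituting the horizontal relation into the vertical equation gives 1.579 T_A = 1000, so T_A = 633.4 N.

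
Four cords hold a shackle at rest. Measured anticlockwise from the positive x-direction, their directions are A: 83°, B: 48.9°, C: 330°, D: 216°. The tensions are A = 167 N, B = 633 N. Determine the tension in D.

T_D ≈ 848 N

Resolve: ΣF_x = 167 cos 83° + 633 cos 48.9° + T_C cos 330° + T_D cos 216° = 0.
        ΣF_y = 167 sin 83° + 633 sin 48.9° + T_C sin 330° + T_D sin 216° = 0.
The known terms sum to (436.5, 642.8) N, so 0.8660 T_C − 0.8090 T_D = -436.5 and -0.5000 T_C − 0.5878 T_D = -642.8.
Solving simultaneously: T_C = 288.4 N, T_D = 848.2 N.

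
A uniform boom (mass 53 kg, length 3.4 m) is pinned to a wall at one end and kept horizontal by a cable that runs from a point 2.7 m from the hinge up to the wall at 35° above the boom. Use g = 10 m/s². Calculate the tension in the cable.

Take torques about the hinge: T sin 35° · 2.7 = 53×10×1.7 = 901 N·m.
So T = 901 / (0.5736 × 2.7) = 581.79 N.

T ≈ 582 N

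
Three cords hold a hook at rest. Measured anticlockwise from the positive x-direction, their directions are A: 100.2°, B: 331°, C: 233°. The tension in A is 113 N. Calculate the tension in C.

Resolve: ΣF_x = 113 cos 100.2° + T_B cos 331° + T_C cos 233° = 0.
        ΣF_y = 113 sin 100.2° + T_B sin 331° + T_C sin 233° = 0.
The known terms sum to (-20.01, 111.2) N, so 0.8746 T_B − 0.6018 T_C = 20.01 and -0.4848 T_B − 0.7986 T_C = -111.2.
Solving simultaneously: T_B = 83.73 N, T_C = 88.43 N.

T_C ≈ 88.4 N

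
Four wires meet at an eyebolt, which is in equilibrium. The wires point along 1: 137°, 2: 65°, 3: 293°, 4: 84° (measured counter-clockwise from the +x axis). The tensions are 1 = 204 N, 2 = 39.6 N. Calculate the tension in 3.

T_3 ≈ 309 N

Resolve: ΣF_x = 204 cos 137° + 39.6 cos 65° + T_3 cos 293° + T_4 cos 84° = 0.
        ΣF_y = 204 sin 137° + 39.6 sin 65° + T_3 sin 293° + T_4 sin 84° = 0.
The known terms sum to (-132.5, 175) N, so 0.3907 T_3 + 0.1045 T_4 = 132.5 and -0.9205 T_3 + 0.9945 T_4 = -175.
Solving simultaneously: T_3 = 309.5 N, T_4 = 110.4 N.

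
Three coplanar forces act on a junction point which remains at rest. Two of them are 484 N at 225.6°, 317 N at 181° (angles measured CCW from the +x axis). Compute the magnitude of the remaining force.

F ≈ 744 N

Sum the known components: ΣF_x = -655.6 N, ΣF_y = -351.3 N.
For equilibrium the remaining force must supply (−ΣF_x, −ΣF_y) = (655.6, 351.3) N.
Magnitude = √((655.6)² + (351.3)²) = 743.8 N; direction = atan2(351.3, 655.6) = 28.2°.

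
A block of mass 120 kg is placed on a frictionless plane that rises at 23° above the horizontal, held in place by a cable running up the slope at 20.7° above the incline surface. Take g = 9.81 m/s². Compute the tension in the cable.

T ≈ 492 N

Take axes along and perpendicular to the incline. Weight components: W sin 23° = 460 N down-slope, W cos 23° = 1084 N into the surface.
Along incline: T cos 20.7° = W sin 23° → T = 491.7 N.
Perpendicular: N = W cos 23° − T sin 20.7° = 909.8 N.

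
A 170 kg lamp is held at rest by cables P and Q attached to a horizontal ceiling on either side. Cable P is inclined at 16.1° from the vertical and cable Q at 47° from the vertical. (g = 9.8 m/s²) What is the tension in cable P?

T_P ≈ 1370 N

Angles from the horizontal: cable P is 90° − 16.1° = 73.9°, cable Q is 90° − 47° = 43°.
Weight W = 170 × 9.8 = 1666 N acts straight down.
Horizontal: T_P cos 73.9° = T_Q cos 43°  →  T_Q = 0.3792 T_P.
Vertical: T_P sin 73.9° + T_Q sin 43° = 1666.
Substituting the horizontal relation into the vertical equation gives 1.219 T_P = 1666, so T_P = 1366 N.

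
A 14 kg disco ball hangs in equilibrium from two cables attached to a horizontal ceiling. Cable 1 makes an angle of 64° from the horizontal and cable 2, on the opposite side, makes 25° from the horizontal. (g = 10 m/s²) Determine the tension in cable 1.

Weight W = 14 × 10 = 140 N acts straight down.
Horizontal: T_1 cos 64° = T_2 cos 25°  →  T_2 = 0.4837 T_1.
Vertical: T_1 sin 64° + T_2 sin 25° = 140.
Substituting the horizontal relation into the vertical equation gives 1.103 T_1 = 140, so T_1 = 126.9 N.

T_1 ≈ 127 N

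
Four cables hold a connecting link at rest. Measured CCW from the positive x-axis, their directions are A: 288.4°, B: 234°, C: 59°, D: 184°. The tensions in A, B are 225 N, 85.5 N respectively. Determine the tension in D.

T_D ≈ 199 N

Resolve: ΣF_x = 225 cos 288.4° + 85.5 cos 234° + T_C cos 59° + T_D cos 184° = 0.
        ΣF_y = 225 sin 288.4° + 85.5 sin 234° + T_C sin 59° + T_D sin 184° = 0.
The known terms sum to (20.77, -282.7) N, so 0.5150 T_C − 0.9976 T_D = -20.77 and 0.8572 T_C − 0.0698 T_D = 282.7.
Solving simultaneously: T_C = 346 N, T_D = 199.5 N.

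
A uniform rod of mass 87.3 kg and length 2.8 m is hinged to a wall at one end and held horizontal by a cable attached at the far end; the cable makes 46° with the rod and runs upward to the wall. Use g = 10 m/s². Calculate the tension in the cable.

Take torques about the hinge: T sin 46° · 2.8 = 87.3×10×1.4 = 1222.2 N·m.
So T = 1222.2 / (0.7193 × 2.8) = 606.81 N.

T ≈ 607 N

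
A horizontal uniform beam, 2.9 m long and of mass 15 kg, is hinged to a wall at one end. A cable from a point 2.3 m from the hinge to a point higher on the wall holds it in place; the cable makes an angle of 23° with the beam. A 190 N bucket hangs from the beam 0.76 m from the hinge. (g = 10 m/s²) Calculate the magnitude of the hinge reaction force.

Take torques about the hinge: T sin 23° · 2.3 = 15×10×1.45 + 190×0.76 = 361.9 N·m.
So T = 361.9 / (0.3907 × 2.3) = 402.7 N.
ΣF_x = 0: H_x = T cos 23° = 370.69 N.
ΣF_y = 0: H_y = (15×10 + 190) − T sin 23° = 340 − 157.35 = 182.65 N.
|H| = √(H_x² + H_y²) = √((370.69)² + (182.65)²) = 413.25 N.

|H| ≈ 413 N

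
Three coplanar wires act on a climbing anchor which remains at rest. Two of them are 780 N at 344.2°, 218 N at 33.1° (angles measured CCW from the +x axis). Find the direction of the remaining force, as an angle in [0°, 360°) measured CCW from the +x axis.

θ ≈ 174°

Sum the known components: ΣF_x = 933.2 N, ΣF_y = -93.33 N.
For equilibrium the remaining force must supply (−ΣF_x, −ΣF_y) = (-933.2, 93.33) N.
Magnitude = √((-933.2)² + (93.33)²) = 937.8 N; direction = atan2(93.33, -933.2) = 174.3°.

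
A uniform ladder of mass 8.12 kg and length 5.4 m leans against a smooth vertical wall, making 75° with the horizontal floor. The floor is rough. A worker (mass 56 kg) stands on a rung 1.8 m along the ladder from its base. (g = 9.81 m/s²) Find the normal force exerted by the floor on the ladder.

ΣF_y = 0: N_floor = 8.12×9.81 + 56×9.81 = 629.02 N.

N_floor ≈ 629 N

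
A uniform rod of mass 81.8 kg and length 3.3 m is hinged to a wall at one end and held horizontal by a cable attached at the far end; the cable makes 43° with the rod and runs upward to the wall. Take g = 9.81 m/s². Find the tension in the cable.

T ≈ 588 N

Take torques about the hinge: T sin 43° · 3.3 = 81.8×9.81×1.65 = 1324.1 N·m.
So T = 1324.1 / (0.6820 × 3.3) = 588.31 N.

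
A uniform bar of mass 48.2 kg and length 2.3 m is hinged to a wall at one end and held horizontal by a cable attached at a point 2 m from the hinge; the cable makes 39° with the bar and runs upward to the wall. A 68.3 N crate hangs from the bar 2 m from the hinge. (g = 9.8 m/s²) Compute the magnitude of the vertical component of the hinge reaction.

|H_y| ≈ 201 N

Take torques about the hinge: T sin 39° · 2 = 48.2×9.8×1.15 + 68.3×2 = 679.81 N·m.
So T = 679.81 / (0.6293 × 2) = 540.12 N.
ΣF_y = 0: H_y = (48.2×9.8 + 68.3) − T sin 39° = 540.66 − 339.91 = 200.75 N.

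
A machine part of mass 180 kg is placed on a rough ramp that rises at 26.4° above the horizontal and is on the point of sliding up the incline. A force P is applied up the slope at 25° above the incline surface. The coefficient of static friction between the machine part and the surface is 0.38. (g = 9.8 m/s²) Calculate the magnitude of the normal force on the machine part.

On the verge of sliding up the incline, friction equals μN and acts down the slope.
Perpendicular: N + P sin 25° = W cos 26.4° = 1580 N.
Along incline: P cos 25° = W sin 26.4° + μN  with W sin 26.4° = 784.3 N.
Solving the pair for P and N: P = 1298 N, N = 1032 N (and f = μN = 392 N).

N ≈ 1030 N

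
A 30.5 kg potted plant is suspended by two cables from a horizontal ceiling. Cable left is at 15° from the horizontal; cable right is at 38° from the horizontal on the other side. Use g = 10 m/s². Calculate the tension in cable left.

Weight W = 30.5 × 10 = 305 N acts straight down.
Horizontal: T_left cos 15° = T_right cos 38°  →  T_right = 1.226 T_left.
Vertical: T_left sin 15° + T_right sin 38° = 305.
Substituting the horizontal relation into the vertical equation gives 1.013 T_left = 305, so T_left = 300.9 N.

T_left ≈ 301 N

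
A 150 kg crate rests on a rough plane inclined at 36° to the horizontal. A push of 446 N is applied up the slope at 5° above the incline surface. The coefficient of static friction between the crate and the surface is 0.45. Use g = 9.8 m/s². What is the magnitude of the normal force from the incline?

Axes along / perpendicular to the incline. W sin 36° = 864 N down-slope; W cos 36° = 1189 N into the surface.
Perpendicular: N = W cos 36° − P sin 5° = 1189 − 38.87 = 1150 N.
Along incline: P cos 5° + f = W sin 36° (friction acts up-slope) → f = 864 − 444.3 = 419.7 N.
|f| = 419.7 N ≤ μN = 517.7 N, so the crate is indeed static.

N ≈ 1150 N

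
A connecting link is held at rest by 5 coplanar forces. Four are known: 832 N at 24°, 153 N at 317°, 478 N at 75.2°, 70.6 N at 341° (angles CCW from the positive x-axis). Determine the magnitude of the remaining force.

F ≈ 1260 N

Sum the known components: ΣF_x = 1061 N, ΣF_y = 673.2 N.
For equilibrium the remaining force must supply (−ΣF_x, −ΣF_y) = (-1061, -673.2) N.
Magnitude = √((-1061)² + (-673.2)²) = 1256 N; direction = atan2(-673.2, -1061) = 212.4°.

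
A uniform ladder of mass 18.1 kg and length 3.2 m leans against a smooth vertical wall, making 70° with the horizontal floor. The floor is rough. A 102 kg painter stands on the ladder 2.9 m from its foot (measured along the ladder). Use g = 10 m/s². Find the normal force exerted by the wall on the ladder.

Torques about the foot: N_wall · 3.2 sin 70° = 18.1×10×1.6 cos 70° + 102×10×2.9 cos 70° → N_wall = 369.38 N.

N_wall ≈ 369 N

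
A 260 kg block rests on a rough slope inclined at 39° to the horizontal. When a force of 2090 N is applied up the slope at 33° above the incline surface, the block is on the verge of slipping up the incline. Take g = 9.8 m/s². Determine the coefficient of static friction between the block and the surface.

μ ≈ 0.177

On the verge of sliding up the incline, friction is at its maximum μN and acts down the slope.
Perpendicular to incline: N = W cos 39° − P sin 33° = 1980 − 1138 = 841.9 N.
Along incline: P cos 33° − μN = W sin 39° → μ = −(W sin 39° − P cos 33°) / N = 0.1774.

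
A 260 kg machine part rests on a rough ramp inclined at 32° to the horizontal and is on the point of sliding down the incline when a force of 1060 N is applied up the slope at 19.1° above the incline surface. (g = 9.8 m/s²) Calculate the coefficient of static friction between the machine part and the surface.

On the verge of sliding down the incline, friction is at its maximum μN and acts up the slope.
Perpendicular to incline: N = W cos 32° − P sin 19.1° = 2161 − 346.9 = 1814 N.
Along incline: P cos 19.1° + μN = W sin 32° → μ = (W sin 32° − P cos 19.1°) / N = 0.1922.

μ ≈ 0.192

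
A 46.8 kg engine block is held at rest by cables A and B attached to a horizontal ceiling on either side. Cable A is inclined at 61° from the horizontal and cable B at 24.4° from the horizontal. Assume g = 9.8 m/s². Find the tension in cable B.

T_B ≈ 223 N

Weight W = 46.8 × 9.8 = 458.6 N acts straight down.
Horizontal: T_A cos 61° = T_B cos 24.4°  →  T_A = 1.878 T_B.
Vertical: T_A sin 61° + T_B sin 24.4° = 458.6.
Substituting the horizontal relation into the vertical equation gives 2.056 T_B = 458.6, so T_B = 223.1 N.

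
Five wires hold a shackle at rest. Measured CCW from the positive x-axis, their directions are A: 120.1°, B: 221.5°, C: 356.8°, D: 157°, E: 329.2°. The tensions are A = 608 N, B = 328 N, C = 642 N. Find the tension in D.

Resolve: ΣF_x = 608 cos 120.1° + 328 cos 221.5° + 642 cos 356.8° + T_D cos 157° + T_E cos 329.2° = 0.
        ΣF_y = 608 sin 120.1° + 328 sin 221.5° + 642 sin 356.8° + T_D sin 157° + T_E sin 329.2° = 0.
The known terms sum to (90.42, 272.8) N, so -0.9205 T_D + 0.8590 T_E = -90.42 and 0.3907 T_D − 0.5120 T_E = -272.8.
Solving simultaneously: T_D = 2068 N, T_E = 2111 N.

T_D ≈ 2070 N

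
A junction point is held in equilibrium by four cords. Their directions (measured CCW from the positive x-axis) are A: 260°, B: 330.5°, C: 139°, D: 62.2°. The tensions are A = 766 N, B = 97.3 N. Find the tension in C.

Resolve: ΣF_x = 766 cos 260° + 97.3 cos 330.5° + T_C cos 139° + T_D cos 62.2° = 0.
        ΣF_y = 766 sin 260° + 97.3 sin 330.5° + T_C sin 139° + T_D sin 62.2° = 0.
The known terms sum to (-48.33, -802.3) N, so -0.7547 T_C + 0.4664 T_D = 48.33 and 0.6561 T_C + 0.8846 T_D = 802.3.
Solving simultaneously: T_C = 340.4 N, T_D = 654.5 N.

T_C ≈ 340 N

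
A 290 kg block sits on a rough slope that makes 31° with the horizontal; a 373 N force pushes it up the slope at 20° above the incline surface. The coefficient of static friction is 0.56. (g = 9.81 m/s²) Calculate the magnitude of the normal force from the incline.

Axes along / perpendicular to the incline. W sin 31° = 1465 N down-slope; W cos 31° = 2439 N into the surface.
Perpendicular: N = W cos 31° − P sin 20° = 2439 − 127.6 = 2311 N.
Along incline: P cos 20° + f = W sin 31° (friction acts up-slope) → f = 1465 − 350.5 = 1115 N.
|f| = 1115 N ≤ μN = 1294 N, so the block is indeed static.

N ≈ 2310 N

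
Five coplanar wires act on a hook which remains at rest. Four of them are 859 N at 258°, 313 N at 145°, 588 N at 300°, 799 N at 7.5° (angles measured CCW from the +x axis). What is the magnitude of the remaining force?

F ≈ 1250 N

Sum the known components: ΣF_x = 651.2 N, ΣF_y = -1066 N.
For equilibrium the remaining force must supply (−ΣF_x, −ΣF_y) = (-651.2, 1066) N.
Magnitude = √((-651.2)² + (1066)²) = 1249 N; direction = atan2(1066, -651.2) = 121.4°.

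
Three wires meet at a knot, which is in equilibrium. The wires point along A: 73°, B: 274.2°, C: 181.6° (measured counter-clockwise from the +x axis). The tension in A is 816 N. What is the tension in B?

Resolve: ΣF_x = 816 cos 73° + T_B cos 274.2° + T_C cos 181.6° = 0.
        ΣF_y = 816 sin 73° + T_B sin 274.2° + T_C sin 181.6° = 0.
The known terms sum to (238.6, 780.3) N, so 0.0732 T_B − 0.9996 T_C = -238.6 and -0.9973 T_B − 0.0279 T_C = -780.3.
Solving simultaneously: T_B = 774.2 N, T_C = 295.4 N.

T_B ≈ 774 N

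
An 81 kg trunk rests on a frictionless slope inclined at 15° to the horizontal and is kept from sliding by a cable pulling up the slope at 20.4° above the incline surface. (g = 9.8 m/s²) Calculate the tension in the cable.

Take axes along and perpendicular to the incline. Weight components: W sin 15° = 205.5 N down-slope, W cos 15° = 766.8 N into the surface.
Along incline: T cos 20.4° = W sin 15° → T = 219.2 N.
Perpendicular: N = W cos 15° − T sin 20.4° = 690.3 N.

T ≈ 219 N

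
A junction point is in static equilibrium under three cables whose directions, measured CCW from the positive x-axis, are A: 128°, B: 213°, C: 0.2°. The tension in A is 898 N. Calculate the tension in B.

T_B ≈ 1310 N

Resolve: ΣF_x = 898 cos 128° + T_B cos 213° + T_C cos 0.2° = 0.
        ΣF_y = 898 sin 128° + T_B sin 213° + T_C sin 0.2° = 0.
The known terms sum to (-552.9, 707.6) N, so -0.8387 T_B + 1.0000 T_C = 552.9 and -0.5446 T_B + 0.0035 T_C = -707.6.
Solving simultaneously: T_B = 1310 N, T_C = 1651 N.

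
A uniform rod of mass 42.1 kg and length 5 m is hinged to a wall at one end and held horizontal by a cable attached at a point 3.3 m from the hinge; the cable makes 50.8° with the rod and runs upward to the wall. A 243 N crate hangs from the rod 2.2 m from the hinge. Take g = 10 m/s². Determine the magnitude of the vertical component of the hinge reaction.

|H_y| ≈ 183 N

Take torques about the hinge: T sin 50.8° · 3.3 = 42.1×10×2.5 + 243×2.2 = 1587.1 N·m.
So T = 1587.1 / (0.7749 × 3.3) = 620.61 N.
ΣF_y = 0: H_y = (42.1×10 + 243) − T sin 50.8° = 664 − 480.94 = 183.06 N.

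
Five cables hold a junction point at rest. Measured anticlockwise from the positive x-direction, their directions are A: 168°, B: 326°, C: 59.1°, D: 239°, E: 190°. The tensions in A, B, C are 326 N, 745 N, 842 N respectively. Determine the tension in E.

T_E ≈ 575 N

Resolve: ΣF_x = 326 cos 168° + 745 cos 326° + 842 cos 59.1° + T_D cos 239° + T_E cos 190° = 0.
        ΣF_y = 326 sin 168° + 745 sin 326° + 842 sin 59.1° + T_D sin 239° + T_E sin 190° = 0.
The known terms sum to (731.2, 373.7) N, so -0.5150 T_D − 0.9848 T_E = -731.2 and -0.8572 T_D − 0.1736 T_E = -373.7.
Solving simultaneously: T_D = 319.4 N, T_E = 575.4 N.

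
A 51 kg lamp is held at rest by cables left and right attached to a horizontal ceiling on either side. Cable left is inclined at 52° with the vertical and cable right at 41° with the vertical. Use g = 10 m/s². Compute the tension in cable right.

T_right ≈ 402 N

Angles from the horizontal: cable left is 90° − 52° = 38°, cable right is 90° − 41° = 49°.
Weight W = 51 × 10 = 510 N acts straight down.
Horizontal: T_left cos 38° = T_right cos 49°  →  T_left = 0.8326 T_right.
Vertical: T_left sin 38° + T_right sin 49° = 510.
Substituting the horizontal relation into the vertical equation gives 1.267 T_right = 510, so T_right = 402.4 N.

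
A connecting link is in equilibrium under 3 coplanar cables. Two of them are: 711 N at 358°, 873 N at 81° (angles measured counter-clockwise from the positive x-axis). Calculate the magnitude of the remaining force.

F ≈ 1190 N

Sum the known components: ΣF_x = 847.1 N, ΣF_y = 837.4 N.
For equilibrium the remaining force must supply (−ΣF_x, −ΣF_y) = (-847.1, -837.4) N.
Magnitude = √((-847.1)² + (-837.4)²) = 1191 N; direction = atan2(-837.4, -847.1) = 224.7°.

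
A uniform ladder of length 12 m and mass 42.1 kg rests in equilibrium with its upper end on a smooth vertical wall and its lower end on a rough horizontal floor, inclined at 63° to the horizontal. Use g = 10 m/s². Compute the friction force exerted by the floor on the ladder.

f ≈ 107 N

Torques about the foot: N_wall · 12 sin 63° = 42.1×10×6 cos 63° → N_wall = 107.26 N.
ΣF_x = 0: f_floor = N_wall = 107.26 N.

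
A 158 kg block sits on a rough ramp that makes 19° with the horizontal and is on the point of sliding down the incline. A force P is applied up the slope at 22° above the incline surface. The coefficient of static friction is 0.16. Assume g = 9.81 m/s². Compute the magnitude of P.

On the verge of sliding down the incline, friction equals μN and acts up the slope.
Perpendicular: N + P sin 22° = W cos 19° = 1466 N.
Along incline: P cos 22° + μN = W sin 19° with W sin 19° = 504.6 N.
Solving the pair for P and N: P = 311.5 N, N = 1349 N (and f = μN = 215.8 N).

P ≈ 311 N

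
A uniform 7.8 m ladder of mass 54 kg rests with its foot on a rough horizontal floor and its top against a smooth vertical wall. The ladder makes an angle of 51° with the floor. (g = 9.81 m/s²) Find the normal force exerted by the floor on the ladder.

ΣF_y = 0: N_floor = 54×9.81 = 529.74 N.

N_floor ≈ 530 N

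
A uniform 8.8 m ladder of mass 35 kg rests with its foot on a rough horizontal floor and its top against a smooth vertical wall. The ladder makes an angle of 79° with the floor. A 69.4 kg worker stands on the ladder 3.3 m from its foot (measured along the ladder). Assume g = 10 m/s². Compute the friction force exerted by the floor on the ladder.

Torques about the foot: N_wall · 8.8 sin 79° = 35×10×4.4 cos 79° + 69.4×10×3.3 cos 79° → N_wall = 84.604 N.
ΣF_x = 0: f_floor = N_wall = 84.604 N.

f ≈ 84.6 N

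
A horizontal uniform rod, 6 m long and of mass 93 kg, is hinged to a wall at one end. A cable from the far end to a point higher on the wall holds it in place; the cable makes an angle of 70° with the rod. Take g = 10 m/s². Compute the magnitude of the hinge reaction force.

Take torques about the hinge: T sin 70° · 6 = 93×10×3 = 2790 N·m.
So T = 2790 / (0.9397 × 6) = 494.84 N.
ΣF_x = 0: H_x = T cos 70° = 169.25 N.
ΣF_y = 0: H_y = (93×10) − T sin 70° = 930 − 465 = 465 N.
|H| = √(H_x² + H_y²) = √((169.25)² + (465)²) = 494.84 N.

|H| ≈ 495 N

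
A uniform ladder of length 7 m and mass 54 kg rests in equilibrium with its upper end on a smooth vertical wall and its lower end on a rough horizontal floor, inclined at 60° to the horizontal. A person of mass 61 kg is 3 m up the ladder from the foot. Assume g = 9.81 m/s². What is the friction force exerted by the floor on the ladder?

Torques about the foot: N_wall · 7 sin 60° = 54×9.81×3.5 cos 60° + 61×9.81×3 cos 60° → N_wall = 300.99 N.
ΣF_x = 0: f_floor = N_wall = 300.99 N.

f ≈ 301 N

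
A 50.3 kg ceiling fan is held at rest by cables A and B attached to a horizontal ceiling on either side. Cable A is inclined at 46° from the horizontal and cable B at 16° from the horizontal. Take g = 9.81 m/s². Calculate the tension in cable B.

T_B ≈ 388 N

Weight W = 50.3 × 9.81 = 493.4 N acts straight down.
Horizontal: T_A cos 46° = T_B cos 16°  →  T_A = 1.384 T_B.
Vertical: T_A sin 46° + T_B sin 16° = 493.4.
Substituting the horizontal relation into the vertical equation gives 1.271 T_B = 493.4, so T_B = 388.2 N.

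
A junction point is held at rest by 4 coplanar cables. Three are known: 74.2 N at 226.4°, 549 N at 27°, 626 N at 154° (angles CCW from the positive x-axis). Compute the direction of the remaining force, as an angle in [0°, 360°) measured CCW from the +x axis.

Sum the known components: ΣF_x = -124.7 N, ΣF_y = 469.9 N.
For equilibrium the remaining force must supply (−ΣF_x, −ΣF_y) = (124.7, -469.9) N.
Magnitude = √((124.7)² + (-469.9)²) = 486.2 N; direction = atan2(-469.9, 124.7) = 284.9°.

θ ≈ 285°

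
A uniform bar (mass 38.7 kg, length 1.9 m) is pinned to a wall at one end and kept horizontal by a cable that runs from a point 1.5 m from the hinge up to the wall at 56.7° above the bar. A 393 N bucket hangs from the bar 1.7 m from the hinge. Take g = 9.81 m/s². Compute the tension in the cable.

T ≈ 821 N

Take torques about the hinge: T sin 56.7° · 1.5 = 38.7×9.81×0.95 + 393×1.7 = 1028.8 N·m.
So T = 1028.8 / (0.8358 × 1.5) = 820.58 N.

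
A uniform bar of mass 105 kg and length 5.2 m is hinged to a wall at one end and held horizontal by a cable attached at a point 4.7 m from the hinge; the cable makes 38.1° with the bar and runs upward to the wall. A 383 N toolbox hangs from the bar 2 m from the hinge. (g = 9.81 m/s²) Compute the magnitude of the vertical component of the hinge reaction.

Take torques about the hinge: T sin 38.1° · 4.7 = 105×9.81×2.6 + 383×2 = 3444.1 N·m.
So T = 3444.1 / (0.6170 × 4.7) = 1187.6 N.
ΣF_y = 0: H_y = (105×9.81 + 383) − T sin 38.1° = 1413 − 732.79 = 680.26 N.

|H_y| ≈ 680 N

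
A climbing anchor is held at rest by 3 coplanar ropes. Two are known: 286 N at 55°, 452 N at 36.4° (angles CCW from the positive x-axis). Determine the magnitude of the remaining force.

F ≈ 729 N

Sum the known components: ΣF_x = 527.9 N, ΣF_y = 502.5 N.
For equilibrium the remaining force must supply (−ΣF_x, −ΣF_y) = (-527.9, -502.5) N.
Magnitude = √((-527.9)² + (-502.5)²) = 728.8 N; direction = atan2(-502.5, -527.9) = 223.6°.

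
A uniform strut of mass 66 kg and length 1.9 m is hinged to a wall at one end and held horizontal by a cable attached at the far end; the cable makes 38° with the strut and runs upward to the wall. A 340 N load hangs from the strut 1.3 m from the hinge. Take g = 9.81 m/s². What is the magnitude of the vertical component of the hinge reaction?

Take torques about the hinge: T sin 38° · 1.9 = 66×9.81×0.95 + 340×1.3 = 1057.1 N·m.
So T = 1057.1 / (0.6157 × 1.9) = 903.68 N.
ΣF_y = 0: H_y = (66×9.81 + 340) − T sin 38° = 987.46 − 556.36 = 431.1 N.

|H_y| ≈ 431 N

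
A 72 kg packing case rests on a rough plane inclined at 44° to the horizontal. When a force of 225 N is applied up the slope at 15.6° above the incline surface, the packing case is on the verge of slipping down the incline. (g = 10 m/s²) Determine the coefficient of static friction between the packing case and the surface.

μ ≈ 0.620

On the verge of sliding down the incline, friction is at its maximum μN and acts up the slope.
Perpendicular to incline: N = W cos 44° − P sin 15.6° = 517.9 − 60.51 = 457.4 N.
Along incline: P cos 15.6° + μN = W sin 44° → μ = (W sin 44° − P cos 15.6°) / N = 0.6197.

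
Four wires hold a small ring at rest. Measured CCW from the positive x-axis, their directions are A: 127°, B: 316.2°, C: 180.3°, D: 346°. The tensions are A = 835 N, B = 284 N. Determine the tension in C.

T_C ≈ 1560 N

Resolve: ΣF_x = 835 cos 127° + 284 cos 316.2° + T_C cos 180.3° + T_D cos 346° = 0.
        ΣF_y = 835 sin 127° + 284 sin 316.2° + T_C sin 180.3° + T_D sin 346° = 0.
The known terms sum to (-297.5, 470.3) N, so -1.0000 T_C + 0.9703 T_D = 297.5 and -0.0052 T_C − 0.2419 T_D = -470.3.
Solving simultaneously: T_C = 1556 N, T_D = 1910 N.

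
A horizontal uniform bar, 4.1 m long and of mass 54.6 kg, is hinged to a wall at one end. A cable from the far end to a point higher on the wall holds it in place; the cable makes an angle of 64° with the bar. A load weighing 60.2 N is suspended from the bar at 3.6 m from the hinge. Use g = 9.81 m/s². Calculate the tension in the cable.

T ≈ 357 N

Take torques about the hinge: T sin 64° · 4.1 = 54.6×9.81×2.05 + 60.2×3.6 = 1314.8 N·m.
So T = 1314.8 / (0.8988 × 4.1) = 356.78 N.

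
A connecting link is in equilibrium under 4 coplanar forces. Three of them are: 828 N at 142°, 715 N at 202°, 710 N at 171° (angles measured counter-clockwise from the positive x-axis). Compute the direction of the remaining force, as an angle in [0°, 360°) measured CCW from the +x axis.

θ ≈ 350°

Sum the known components: ΣF_x = -2017 N, ΣF_y = 353 N.
For equilibrium the remaining force must supply (−ΣF_x, −ΣF_y) = (2017, -353) N.
Magnitude = √((2017)² + (-353)²) = 2047 N; direction = atan2(-353, 2017) = 350.1°.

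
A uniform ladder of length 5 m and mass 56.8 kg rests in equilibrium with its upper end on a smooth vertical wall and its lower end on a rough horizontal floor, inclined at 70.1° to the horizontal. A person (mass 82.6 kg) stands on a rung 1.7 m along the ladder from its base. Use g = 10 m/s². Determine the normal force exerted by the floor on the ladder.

ΣF_y = 0: N_floor = 56.8×10 + 82.6×10 = 1394 N.

N_floor ≈ 1390 N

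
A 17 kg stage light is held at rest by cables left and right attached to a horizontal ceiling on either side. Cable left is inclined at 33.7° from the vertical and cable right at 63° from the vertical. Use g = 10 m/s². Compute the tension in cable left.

Angles from the horizontal: cable left is 90° − 33.7° = 56.3°, cable right is 90° − 63° = 27°.
Weight W = 17 × 10 = 170 N acts straight down.
Horizontal: T_left cos 56.3° = T_right cos 27°  →  T_right = 0.6227 T_left.
Vertical: T_left sin 56.3° + T_right sin 27° = 170.
Substituting the horizontal relation into the vertical equation gives 1.115 T_left = 170, so T_left = 152.5 N.

T_left ≈ 153 N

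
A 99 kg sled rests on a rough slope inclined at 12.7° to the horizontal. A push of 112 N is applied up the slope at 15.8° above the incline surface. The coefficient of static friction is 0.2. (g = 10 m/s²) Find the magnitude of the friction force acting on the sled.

Axes along / perpendicular to the incline. W sin 12.7° = 217.6 N down-slope; W cos 12.7° = 965.8 N into the surface.
Perpendicular: N = W cos 12.7° − P sin 15.8° = 965.8 − 30.5 = 935.3 N.
Along incline: P cos 15.8° + f = W sin 12.7° (friction acts up-slope) → f = 217.6 − 107.8 = 109.9 N.
|f| = 109.9 N ≤ μN = 187.1 N, so the sled is indeed static.

f ≈ 110 N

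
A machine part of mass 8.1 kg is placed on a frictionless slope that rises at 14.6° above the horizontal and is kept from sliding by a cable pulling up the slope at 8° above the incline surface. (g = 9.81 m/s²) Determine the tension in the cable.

Take axes along and perpendicular to the incline. Weight components: W sin 14.6° = 20.03 N down-slope, W cos 14.6° = 76.9 N into the surface.
Along incline: T cos 8° = W sin 14.6° → T = 20.23 N.
Perpendicular: N = W cos 14.6° − T sin 8° = 74.08 N.

T ≈ 20.2 N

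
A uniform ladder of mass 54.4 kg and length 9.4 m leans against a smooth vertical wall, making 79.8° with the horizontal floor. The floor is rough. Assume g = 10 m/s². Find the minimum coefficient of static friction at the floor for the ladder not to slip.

μ_min ≈ 0.0900

ΣF_y = 0: N_floor = 54.4×10 = 544 N.
Torques about the foot: N_wall · 9.4 sin 79.8° = 54.4×10×4.7 cos 79.8° → N_wall = 48.941 N.
ΣF_x = 0: f_floor = N_wall = 48.941 N.
μ_min = f_floor / N_floor = 48.941 / 544 = 0.08996.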